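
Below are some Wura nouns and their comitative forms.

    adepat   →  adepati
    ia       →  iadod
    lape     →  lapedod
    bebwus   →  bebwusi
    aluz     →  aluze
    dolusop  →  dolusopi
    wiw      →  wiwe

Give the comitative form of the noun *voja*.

The pattern is voicing of the final sound: -i when the stem ends in a voiceless consonant (*adepat*, *bebwus*, *dolusop*); -e when the stem ends in a voiced consonant (*aluz*, *wiw*); -dod when the stem ends in a vowel (*ia*, *lape*).
Since the final sound of *voja* is /a/ (a vowel), it takes -dod, giving *vojadod*.

vojadod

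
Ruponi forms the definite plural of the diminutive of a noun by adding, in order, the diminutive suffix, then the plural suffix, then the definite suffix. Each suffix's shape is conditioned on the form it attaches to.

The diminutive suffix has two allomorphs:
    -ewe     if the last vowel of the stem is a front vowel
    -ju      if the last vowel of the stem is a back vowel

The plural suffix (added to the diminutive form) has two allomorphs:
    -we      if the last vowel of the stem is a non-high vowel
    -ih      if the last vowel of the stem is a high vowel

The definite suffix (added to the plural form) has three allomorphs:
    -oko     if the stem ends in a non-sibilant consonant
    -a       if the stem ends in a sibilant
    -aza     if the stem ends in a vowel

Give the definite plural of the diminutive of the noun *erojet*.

*erojet* — last vowel /e/ (a front vowel) → -ewe → *erojetewe*.
The diminutive form *erojetewe*: last vowel = /e/, a non-high vowel → -we → *erojetewewe*.
The plural form *erojetewewe* — final sound /e/ (a vowel) → -aza → *erojeteweweaza*.

erojeteweweaza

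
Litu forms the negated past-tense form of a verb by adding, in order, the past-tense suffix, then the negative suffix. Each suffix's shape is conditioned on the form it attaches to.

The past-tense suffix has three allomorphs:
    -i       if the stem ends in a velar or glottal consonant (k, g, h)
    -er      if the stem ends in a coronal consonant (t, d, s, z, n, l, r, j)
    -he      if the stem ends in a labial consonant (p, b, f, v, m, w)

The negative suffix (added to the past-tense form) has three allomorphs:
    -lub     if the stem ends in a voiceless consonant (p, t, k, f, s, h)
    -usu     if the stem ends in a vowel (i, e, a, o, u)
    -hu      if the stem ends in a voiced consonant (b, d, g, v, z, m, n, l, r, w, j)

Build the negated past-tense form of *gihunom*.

Since the final consonant of *gihunom* is /m/ (labial), it takes -he, giving *gihunomhe*.
The final sound of the past-tense form *gihunomhe* is /e/, which is a vowel, so the negative suffix is -usu, giving *gihunomheusu*.

gihunomheusu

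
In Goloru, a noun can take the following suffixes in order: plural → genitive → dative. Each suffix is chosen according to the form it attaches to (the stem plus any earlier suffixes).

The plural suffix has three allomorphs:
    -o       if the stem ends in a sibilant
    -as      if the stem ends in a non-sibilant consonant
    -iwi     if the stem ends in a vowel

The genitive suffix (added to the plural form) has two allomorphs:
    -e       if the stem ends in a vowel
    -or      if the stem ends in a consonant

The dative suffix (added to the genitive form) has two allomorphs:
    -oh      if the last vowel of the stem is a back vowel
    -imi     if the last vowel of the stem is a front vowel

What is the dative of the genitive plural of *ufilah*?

ufilahasoroh

*ufilah* — final sound /h/ (a non-sibilant consonant) → -as → *ufilahas*.
Since the final sound of the plural form *ufilahas* is /s/ (a consonant), it takes -or, giving *ufilahasor*.
The genitive form *ufilahasor* — last vowel /o/ (a back vowel) → -oh → *ufilahasoroh*.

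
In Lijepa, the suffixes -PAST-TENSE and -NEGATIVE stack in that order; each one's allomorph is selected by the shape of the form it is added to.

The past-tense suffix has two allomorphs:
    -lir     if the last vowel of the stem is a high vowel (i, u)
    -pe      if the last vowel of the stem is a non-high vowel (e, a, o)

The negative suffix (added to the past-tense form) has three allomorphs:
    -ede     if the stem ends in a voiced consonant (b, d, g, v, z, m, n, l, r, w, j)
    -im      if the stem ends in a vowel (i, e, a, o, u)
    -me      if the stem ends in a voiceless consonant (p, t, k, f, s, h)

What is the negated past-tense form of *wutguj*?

wutgujlirede

*wutguj*: last vowel = /u/, a high vowel → -lir → *wutgujlir*.
Since the final sound of the past-tense form *wutgujlir* is /r/ (a voiced consonant), it takes -ede, giving *wutgujlirede*.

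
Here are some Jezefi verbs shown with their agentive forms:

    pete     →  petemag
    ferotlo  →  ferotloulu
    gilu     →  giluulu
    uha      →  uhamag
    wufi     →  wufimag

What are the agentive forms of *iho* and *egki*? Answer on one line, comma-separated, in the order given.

ihoulu, egkimag

Looking at the last vowel of each stem: -ulu when the last vowel of the stem is a rounded vowel (*ferotlo*, *gilu*); -mag when the last vowel of the stem is an unrounded vowel (*pete*, *uha*, *wufi*).
*iho*: last vowel = /o/, a rounded vowel → -ulu → *ihoulu*.
*egki* — last vowel /i/ (an unrounded vowel) → -mag → *egkimag*.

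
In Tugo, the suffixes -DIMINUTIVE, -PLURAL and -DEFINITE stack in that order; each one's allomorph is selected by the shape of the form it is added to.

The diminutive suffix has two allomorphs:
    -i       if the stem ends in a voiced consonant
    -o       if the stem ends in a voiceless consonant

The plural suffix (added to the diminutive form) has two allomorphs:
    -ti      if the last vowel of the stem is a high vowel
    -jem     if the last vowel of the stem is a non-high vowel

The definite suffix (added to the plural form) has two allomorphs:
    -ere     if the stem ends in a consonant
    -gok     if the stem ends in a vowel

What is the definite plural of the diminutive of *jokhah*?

jokhahojemere

Since the final consonant of *jokhah* is /h/ (voiceless), it takes -o, giving *jokhaho*.
The diminutive form *jokhaho* — last vowel /o/ (a non-high vowel) → -jem → *jokhahojem*.
Since the final sound of the plural form *jokhahojem* is /m/ (a consonant), it takes -ere, giving *jokhahojemere*.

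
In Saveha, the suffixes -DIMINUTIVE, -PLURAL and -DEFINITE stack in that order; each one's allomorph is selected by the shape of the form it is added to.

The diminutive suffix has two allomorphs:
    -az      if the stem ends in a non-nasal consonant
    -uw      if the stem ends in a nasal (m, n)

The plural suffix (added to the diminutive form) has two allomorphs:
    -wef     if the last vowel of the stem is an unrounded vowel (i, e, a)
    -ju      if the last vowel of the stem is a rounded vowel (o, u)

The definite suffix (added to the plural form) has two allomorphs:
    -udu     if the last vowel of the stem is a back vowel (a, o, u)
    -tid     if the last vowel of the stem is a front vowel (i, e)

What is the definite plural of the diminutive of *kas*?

kasazweftid

*kas*: final consonant = /s/, non-nasal → -az → *kasaz*.
The diminutive form *kasaz* — last vowel /a/ (an unrounded vowel) → -wef → *kasazwef*.
The plural form *kasazwef* — last vowel /e/ (a front vowel) → -tid → *kasazweftid*.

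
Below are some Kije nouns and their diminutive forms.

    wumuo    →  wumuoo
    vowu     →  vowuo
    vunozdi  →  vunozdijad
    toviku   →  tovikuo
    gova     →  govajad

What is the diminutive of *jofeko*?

jofekoo

Looking at the last vowel of each stem: -o when the last vowel of the stem is a rounded vowel (*wumuo*, *vowu*, *toviku*); -jad when the last vowel of the stem is an unrounded vowel (*vunozdi*, *gova*).
*jofeko*: last vowel = /o/, a rounded vowel → -o → *jofekoo*.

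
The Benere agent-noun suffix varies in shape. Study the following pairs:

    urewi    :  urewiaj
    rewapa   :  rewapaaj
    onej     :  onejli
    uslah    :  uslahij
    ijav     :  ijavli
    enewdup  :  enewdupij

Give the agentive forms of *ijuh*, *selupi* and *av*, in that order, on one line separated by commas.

Looking at the final sound of each stem: -ij when the stem ends in a voiceless consonant (*uslah*, *enewdup*); -li when the stem ends in a voiced consonant (*onej*, *ijav*); -aj when the stem ends in a vowel (*urewi*, *rewapa*).
*ijuh* — final sound /h/ (a voiceless consonant) → -ij → *ijuhij*.
Since the final sound of *selupi* is /i/ (a vowel), it takes -aj, giving *selupiaj*.
*av* — final sound /v/ (a voiced consonant) → -li → *avli*.

ijuhij, selupiaj, avli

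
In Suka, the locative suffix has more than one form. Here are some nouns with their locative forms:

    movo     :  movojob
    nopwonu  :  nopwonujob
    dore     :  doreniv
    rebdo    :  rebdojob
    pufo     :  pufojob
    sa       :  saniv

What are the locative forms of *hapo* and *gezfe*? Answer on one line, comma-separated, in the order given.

hapojob, gezfeniv

The alternation tracks the last vowel of the stem — -job when the last vowel of the stem is a rounded vowel (*movo*, *nopwonu*, *rebdo*, *pufo*); -niv when the last vowel of the stem is an unrounded vowel (*dore*, *sa*).
The last vowel of *hapo* is /o/, which is a rounded vowel, so the suffix is -job, giving *hapojob*.
The last vowel of *gezfe* is /e/, which is an unrounded vowel, so the suffix is -niv, giving *gezfeniv*.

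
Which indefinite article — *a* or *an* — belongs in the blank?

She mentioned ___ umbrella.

The indefinite article is chosen by the initial *sound* of the following word, not its spelling.
*umbrella* begins with the sound /ʌ/ (u pronounced /ʌ/) — a vowel sound.
So the article is *an*: She mentioned an umbrella.

an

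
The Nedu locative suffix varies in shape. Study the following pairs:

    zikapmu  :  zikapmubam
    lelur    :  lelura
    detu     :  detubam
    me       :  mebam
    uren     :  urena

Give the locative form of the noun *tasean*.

Looking at the final sound of each stem: -a when the stem ends in a consonant (*lelur*, *uren*); -bam when the stem ends in a vowel (*zikapmu*, *detu*, *me*).
*tasean*: final sound = /n/, a consonant → -a → *taseana*.

taseana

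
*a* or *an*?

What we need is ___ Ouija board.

The indefinite article is chosen by the initial *sound* of the following word, not its spelling.
*Ouija* begins with the sound /wiː/ (pronounced /ˈwiːdʒə/) — a consonant sound.
So the article is *a*: What we need is a Ouija board.

a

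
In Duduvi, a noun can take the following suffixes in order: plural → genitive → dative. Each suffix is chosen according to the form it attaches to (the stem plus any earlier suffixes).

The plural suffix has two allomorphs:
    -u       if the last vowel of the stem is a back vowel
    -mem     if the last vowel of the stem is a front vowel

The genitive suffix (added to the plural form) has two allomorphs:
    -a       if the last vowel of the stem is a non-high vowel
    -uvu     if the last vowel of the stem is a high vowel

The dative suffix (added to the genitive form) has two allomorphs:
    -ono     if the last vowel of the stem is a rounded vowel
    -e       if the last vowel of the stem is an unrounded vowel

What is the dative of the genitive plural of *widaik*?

*widaik*: last vowel = /i/, a front vowel → -mem → *widaikmem*.
Since the last vowel of the plural form *widaikmem* is /e/ (a non-high vowel), it takes -a, giving *widaikmema*.
Since the last vowel of the genitive form *widaikmema* is /a/ (an unrounded vowel), it takes -e, giving *widaikmemae*.

widaikmemae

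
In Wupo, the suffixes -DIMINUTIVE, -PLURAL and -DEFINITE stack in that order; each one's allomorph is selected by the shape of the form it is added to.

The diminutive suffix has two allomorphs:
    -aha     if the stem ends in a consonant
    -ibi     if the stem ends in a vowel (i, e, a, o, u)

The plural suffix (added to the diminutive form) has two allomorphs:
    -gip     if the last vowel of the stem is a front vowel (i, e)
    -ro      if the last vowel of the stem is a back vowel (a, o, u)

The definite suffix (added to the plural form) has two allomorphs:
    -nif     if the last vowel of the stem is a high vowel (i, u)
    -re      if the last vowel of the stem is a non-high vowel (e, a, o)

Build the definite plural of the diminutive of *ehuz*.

ehuzaharore

*ehuz*: final sound = /z/, a consonant → -aha → *ehuzaha*.
The diminutive form *ehuzaha*: last vowel = /a/, a back vowel → -ro → *ehuzaharo*.
Since the last vowel of the plural form *ehuzaharo* is /o/ (a non-high vowel), it takes -re, giving *ehuzaharore*.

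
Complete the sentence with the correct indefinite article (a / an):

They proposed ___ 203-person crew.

The indefinite article is chosen by the initial *sound* of the following word, not its spelling.
The number *203* is spoken "two hundred …", beginning with /tuː/ — a consonant sound.
So the article is *a*: They proposed a 203-person crew.

a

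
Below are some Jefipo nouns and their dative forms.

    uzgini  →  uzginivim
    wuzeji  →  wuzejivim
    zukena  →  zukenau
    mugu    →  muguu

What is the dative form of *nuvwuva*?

nuvwuvau

The suffix is conditioned by the last vowel: -vim when the last vowel of the stem is a front vowel (*uzgini*, *wuzeji*); -u when the last vowel of the stem is a back vowel (*zukena*, *mugu*).
Since the last vowel of *nuvwuva* is /a/ (a back vowel), it takes -u, giving *nuvwuvau*.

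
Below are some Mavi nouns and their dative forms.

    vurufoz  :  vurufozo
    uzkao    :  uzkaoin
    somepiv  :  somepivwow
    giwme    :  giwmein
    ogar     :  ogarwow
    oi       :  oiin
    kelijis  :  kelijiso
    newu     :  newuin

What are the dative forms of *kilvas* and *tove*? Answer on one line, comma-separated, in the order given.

The alternation tracks the final sound of the stem — -o when the stem ends in a sibilant (*vurufoz*, *kelijis*); -wow when the stem ends in a non-sibilant consonant (*somepiv*, *ogar*); -in when the stem ends in a vowel (*uzkao*, *giwme*, *oi*, *newu*).
The final sound of *kilvas* is /s/, which is a sibilant, so the suffix is -o, giving *kilvaso*.
*tove* — final sound /e/ (a vowel) → -in → *tovein*.

kilvaso, tovein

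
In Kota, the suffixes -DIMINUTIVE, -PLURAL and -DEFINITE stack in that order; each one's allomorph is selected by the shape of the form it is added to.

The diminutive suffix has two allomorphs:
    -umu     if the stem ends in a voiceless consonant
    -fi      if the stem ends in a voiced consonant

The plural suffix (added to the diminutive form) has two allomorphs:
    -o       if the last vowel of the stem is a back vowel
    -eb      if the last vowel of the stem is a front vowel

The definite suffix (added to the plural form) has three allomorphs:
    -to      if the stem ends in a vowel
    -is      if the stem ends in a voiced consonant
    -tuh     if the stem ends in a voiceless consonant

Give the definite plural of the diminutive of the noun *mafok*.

mafokumuoto

Since the final consonant of *mafok* is /k/ (voiceless), it takes -umu, giving *mafokumu*.
The last vowel of the diminutive form *mafokumu* is /u/, which is a back vowel, so the plural suffix is -o, giving *mafokumuo*.
The plural form *mafokumuo* — final sound /o/ (a vowel) → -to → *mafokumuoto*.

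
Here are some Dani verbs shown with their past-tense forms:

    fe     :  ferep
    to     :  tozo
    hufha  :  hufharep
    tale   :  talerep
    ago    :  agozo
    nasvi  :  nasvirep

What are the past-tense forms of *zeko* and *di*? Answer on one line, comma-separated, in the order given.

The suffix is conditioned by the last vowel: -zo when the last vowel of the stem is a rounded vowel (*to*, *ago*); -rep when the last vowel of the stem is an unrounded vowel (*fe*, *hufha*, *tale*, *nasvi*).
*zeko* — last vowel /o/ (a rounded vowel) → -zo → *zekozo*.
The last vowel of *di* is /i/, which is an unrounded vowel, so the suffix is -rep, giving *direp*.

zekozo, direp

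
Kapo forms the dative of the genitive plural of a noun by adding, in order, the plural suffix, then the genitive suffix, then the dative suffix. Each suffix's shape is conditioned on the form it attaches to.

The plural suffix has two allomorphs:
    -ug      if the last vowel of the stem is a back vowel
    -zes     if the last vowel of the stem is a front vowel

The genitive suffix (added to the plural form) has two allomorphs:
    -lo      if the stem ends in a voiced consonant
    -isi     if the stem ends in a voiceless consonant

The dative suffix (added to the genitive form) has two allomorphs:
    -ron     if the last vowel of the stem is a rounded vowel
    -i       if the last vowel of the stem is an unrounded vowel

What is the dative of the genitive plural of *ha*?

Since the last vowel of *ha* is /a/ (a back vowel), it takes -ug, giving *haug*.
Since the final consonant of the plural form *haug* is /g/ (voiced), it takes -lo, giving *hauglo*.
Since the last vowel of the genitive form *hauglo* is /o/ (a rounded vowel), it takes -ron, giving *haugloron*.

haugloron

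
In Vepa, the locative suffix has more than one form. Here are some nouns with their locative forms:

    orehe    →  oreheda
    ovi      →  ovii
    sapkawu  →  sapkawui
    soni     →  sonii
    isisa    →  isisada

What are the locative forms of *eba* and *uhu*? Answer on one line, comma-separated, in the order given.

ebada, uhui

The alternation tracks the last vowel of the stem — -i when the last vowel of the stem is a high vowel (*ovi*, *sapkawu*, *soni*); -da when the last vowel of the stem is a non-high vowel (*orehe*, *isisa*).
The last vowel of *eba* is /a/, which is a non-high vowel, so the suffix is -da, giving *ebada*.
The last vowel of *uhu* is /u/, which is a high vowel, so the suffix is -i, giving *uhui*.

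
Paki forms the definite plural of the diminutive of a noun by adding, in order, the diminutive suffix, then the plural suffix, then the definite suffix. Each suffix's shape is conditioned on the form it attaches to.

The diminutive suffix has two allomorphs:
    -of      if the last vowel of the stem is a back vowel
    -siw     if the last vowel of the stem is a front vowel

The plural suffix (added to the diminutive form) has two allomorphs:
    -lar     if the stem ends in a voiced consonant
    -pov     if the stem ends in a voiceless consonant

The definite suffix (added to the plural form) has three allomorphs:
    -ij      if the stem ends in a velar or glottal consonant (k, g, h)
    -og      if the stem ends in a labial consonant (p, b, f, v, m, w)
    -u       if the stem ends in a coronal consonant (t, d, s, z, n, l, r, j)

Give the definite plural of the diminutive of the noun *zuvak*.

*zuvak*: last vowel = /a/, a back vowel → -of → *zuvakof*.
The diminutive form *zuvakof*: final consonant = /f/, voiceless → -pov → *zuvakofpov*.
The plural form *zuvakofpov*: final consonant = /v/, labial → -og → *zuvakofpovog*.

zuvakofpovog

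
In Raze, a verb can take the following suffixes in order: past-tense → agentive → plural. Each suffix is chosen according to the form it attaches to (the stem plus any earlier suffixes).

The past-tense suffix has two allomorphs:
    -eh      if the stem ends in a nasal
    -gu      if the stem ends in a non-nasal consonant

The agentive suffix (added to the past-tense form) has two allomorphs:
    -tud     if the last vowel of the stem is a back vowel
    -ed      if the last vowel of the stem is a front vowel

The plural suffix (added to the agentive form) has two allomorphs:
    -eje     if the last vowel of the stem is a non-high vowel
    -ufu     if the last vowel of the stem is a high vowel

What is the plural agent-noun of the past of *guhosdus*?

guhosdusgutudufu

Since the final consonant of *guhosdus* is /s/ (non-nasal), it takes -gu, giving *guhosdusgu*.
Since the last vowel of the past-tense form *guhosdusgu* is /u/ (a back vowel), it takes -tud, giving *guhosdusgutud*.
The agentive form *guhosdusgutud* — last vowel /u/ (a high vowel) → -ufu → *guhosdusgutudufu*.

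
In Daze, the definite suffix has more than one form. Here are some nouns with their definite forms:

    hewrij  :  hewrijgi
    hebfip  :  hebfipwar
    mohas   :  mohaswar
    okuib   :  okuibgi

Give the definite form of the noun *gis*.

giswar

The alternation tracks the final consonant of the stem — -war when the stem ends in a voiceless consonant (*hebfip*, *mohas*); -gi when the stem ends in a voiced consonant (*hewrij*, *okuib*).
*gis* — final consonant /s/ (voiceless) → -war → *giswar*.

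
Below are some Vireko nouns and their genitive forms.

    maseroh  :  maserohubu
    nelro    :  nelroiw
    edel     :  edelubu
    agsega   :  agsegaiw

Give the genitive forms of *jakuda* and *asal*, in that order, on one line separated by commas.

The alternation tracks the final sound of the stem — -ubu when the stem ends in a consonant (*maseroh*, *edel*); -iw when the stem ends in a vowel (*nelro*, *agsega*).
*jakuda* — final sound /a/ (a vowel) → -iw → *jakudaiw*.
Since the final sound of *asal* is /l/ (a consonant), it takes -ubu, giving *asalubu*.

jakudaiw, asalubu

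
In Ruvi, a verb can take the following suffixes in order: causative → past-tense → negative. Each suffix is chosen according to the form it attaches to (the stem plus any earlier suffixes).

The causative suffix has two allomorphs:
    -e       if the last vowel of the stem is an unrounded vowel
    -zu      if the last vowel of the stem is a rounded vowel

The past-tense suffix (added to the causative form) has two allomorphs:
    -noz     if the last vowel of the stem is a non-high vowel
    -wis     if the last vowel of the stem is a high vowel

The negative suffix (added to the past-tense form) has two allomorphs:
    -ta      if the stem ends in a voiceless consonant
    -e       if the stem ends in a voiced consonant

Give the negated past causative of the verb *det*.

detenoze

*det* — last vowel /e/ (an unrounded vowel) → -e → *dete*.
Since the last vowel of the causative form *dete* is /e/ (a non-high vowel), it takes -noz, giving *detenoz*.
The past-tense form *detenoz* — final consonant /z/ (voiced) → -e → *detenoze*.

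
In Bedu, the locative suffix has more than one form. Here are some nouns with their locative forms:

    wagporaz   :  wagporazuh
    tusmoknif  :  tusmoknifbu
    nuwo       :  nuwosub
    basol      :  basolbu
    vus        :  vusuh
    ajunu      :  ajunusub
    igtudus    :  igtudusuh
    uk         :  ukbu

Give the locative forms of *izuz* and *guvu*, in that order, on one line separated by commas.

The alternation tracks the final sound of the stem — -uh when the stem ends in a sibilant (*wagporaz*, *vus*, *igtudus*); -bu when the stem ends in a non-sibilant consonant (*tusmoknif*, *basol*, *uk*); -sub when the stem ends in a vowel (*nuwo*, *ajunu*).
Since the final sound of *izuz* is /z/ (a sibilant), it takes -uh, giving *izuzuh*.
Since the final sound of *guvu* is /u/ (a vowel), it takes -sub, giving *guvusub*.

izuzuh, guvusub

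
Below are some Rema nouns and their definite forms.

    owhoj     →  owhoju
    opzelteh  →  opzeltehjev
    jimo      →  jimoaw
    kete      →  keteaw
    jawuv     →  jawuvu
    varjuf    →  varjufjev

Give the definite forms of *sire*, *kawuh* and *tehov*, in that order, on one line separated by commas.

The suffix is conditioned by the final sound: -jev when the stem ends in a voiceless consonant (*opzelteh*, *varjuf*); -u when the stem ends in a voiced consonant (*owhoj*, *jawuv*); -aw when the stem ends in a vowel (*jimo*, *kete*).
Since the final sound of *sire* is /e/ (a vowel), it takes -aw, giving *sireaw*.
*kawuh*: final sound = /h/, a voiceless consonant → -jev → *kawuhjev*.
The final sound of *tehov* is /v/, which is a voiced consonant, so the suffix is -u, giving *tehovu*.

sireaw, kawuhjev, tehovu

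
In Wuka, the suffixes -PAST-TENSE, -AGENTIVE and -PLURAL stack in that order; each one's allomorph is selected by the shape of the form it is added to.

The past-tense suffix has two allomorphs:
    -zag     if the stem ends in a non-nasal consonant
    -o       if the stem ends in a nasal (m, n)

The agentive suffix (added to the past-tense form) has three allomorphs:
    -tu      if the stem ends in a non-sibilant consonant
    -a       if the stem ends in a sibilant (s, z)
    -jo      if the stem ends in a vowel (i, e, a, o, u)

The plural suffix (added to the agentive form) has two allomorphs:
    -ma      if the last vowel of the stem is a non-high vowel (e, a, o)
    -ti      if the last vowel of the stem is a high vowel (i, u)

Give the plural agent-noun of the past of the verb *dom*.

domojoma

The final consonant of *dom* is /m/, which is a nasal, so the past-tense suffix is -o, giving *domo*.
The past-tense form *domo*: final sound = /o/, a vowel → -jo → *domojo*.
The agentive form *domojo* — last vowel /o/ (a non-high vowel) → -ma → *domojoma*.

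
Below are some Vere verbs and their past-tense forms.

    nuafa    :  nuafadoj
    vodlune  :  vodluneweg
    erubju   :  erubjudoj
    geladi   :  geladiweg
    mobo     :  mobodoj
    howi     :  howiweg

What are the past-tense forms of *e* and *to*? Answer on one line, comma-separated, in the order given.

eweg, todoj

The pattern is front/back vowel harmony: -weg when the last vowel of the stem is a front vowel (*vodlune*, *geladi*, *howi*); -doj when the last vowel of the stem is a back vowel (*nuafa*, *erubju*, *mobo*).
The last vowel of *e* is /e/, which is a front vowel, so the suffix is -weg, giving *eweg*.
*to* — last vowel /o/ (a back vowel) → -doj → *todoj*.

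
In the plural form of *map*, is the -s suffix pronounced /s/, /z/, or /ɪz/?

/s/

The stem *map* ends in a voiceless non-sibilant consonant.
The plural suffix surfaces as /ɪz/ after sibilants, /s/ after other voiceless consonants, and /z/ after other voiced sounds.
So the plural -s on *map* is pronounced /s/.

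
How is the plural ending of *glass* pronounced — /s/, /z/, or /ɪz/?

/ɪz/

The stem *glass* ends in a sibilant (/s, z, ʃ, ʒ, tʃ, dʒ/).
The plural suffix surfaces as /ɪz/ after sibilants, /s/ after other voiceless consonants, and /z/ after other voiced sounds.
So the plural -s on *glass* is pronounced /ɪz/.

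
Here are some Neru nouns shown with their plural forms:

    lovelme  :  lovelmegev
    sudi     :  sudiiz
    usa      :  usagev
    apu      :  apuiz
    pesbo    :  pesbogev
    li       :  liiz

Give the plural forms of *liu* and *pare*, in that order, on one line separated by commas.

liuiz, paregev

The alternation tracks the last vowel of the stem — -iz when the last vowel of the stem is a high vowel (*sudi*, *apu*, *li*); -gev when the last vowel of the stem is a non-high vowel (*lovelme*, *usa*, *pesbo*).
*liu*: last vowel = /u/, a high vowel → -iz → *liuiz*.
Since the last vowel of *pare* is /e/ (a non-high vowel), it takes -gev, giving *paregev*.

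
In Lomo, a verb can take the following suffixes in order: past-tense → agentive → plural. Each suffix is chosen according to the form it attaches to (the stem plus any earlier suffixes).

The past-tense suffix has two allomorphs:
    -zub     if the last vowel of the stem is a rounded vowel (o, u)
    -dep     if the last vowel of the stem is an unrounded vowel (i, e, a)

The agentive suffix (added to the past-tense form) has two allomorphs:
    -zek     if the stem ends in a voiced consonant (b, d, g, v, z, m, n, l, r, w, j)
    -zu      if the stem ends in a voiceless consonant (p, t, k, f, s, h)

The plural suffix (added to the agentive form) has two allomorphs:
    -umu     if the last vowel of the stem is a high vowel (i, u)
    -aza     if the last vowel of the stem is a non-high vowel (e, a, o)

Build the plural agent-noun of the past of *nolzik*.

The last vowel of *nolzik* is /i/, which is an unrounded vowel, so the past-tense suffix is -dep, giving *nolzikdep*.
The past-tense form *nolzikdep*: final consonant = /p/, voiceless → -zu → *nolzikdepzu*.
The last vowel of the agentive form *nolzikdepzu* is /u/, which is a high vowel, so the plural suffix is -umu, giving *nolzikdepzuumu*.

nolzikdepzuumu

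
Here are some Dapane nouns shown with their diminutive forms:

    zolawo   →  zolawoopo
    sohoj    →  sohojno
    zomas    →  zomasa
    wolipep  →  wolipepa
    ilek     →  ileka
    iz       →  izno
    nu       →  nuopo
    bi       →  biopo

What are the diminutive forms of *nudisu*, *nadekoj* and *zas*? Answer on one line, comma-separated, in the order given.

nudisuopo, nadekojno, zasa

The suffix is conditioned by the final sound: -a when the stem ends in a voiceless consonant (*zomas*, *wolipep*, *ilek*); -no when the stem ends in a voiced consonant (*sohoj*, *iz*); -opo when the stem ends in a vowel (*zolawo*, *nu*, *bi*).
The final sound of *nudisu* is /u/, which is a vowel, so the suffix is -opo, giving *nudisuopo*.
Since the final sound of *nadekoj* is /j/ (a voiced consonant), it takes -no, giving *nadekojno*.
*zas*: final sound = /s/, a voiceless consonant → -a → *zasa*.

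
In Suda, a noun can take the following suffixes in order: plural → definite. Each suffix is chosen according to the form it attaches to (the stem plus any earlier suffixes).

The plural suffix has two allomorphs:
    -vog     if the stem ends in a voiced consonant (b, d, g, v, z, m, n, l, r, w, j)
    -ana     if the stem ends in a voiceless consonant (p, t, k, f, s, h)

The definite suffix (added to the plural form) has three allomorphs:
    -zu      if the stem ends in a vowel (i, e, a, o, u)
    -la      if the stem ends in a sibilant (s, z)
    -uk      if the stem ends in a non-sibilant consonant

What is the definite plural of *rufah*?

*rufah* — final consonant /h/ (voiceless) → -ana → *rufahana*.
The plural form *rufahana*: final sound = /a/, a vowel → -zu → *rufahanazu*.

rufahanazu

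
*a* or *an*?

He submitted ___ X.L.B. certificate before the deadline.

The indefinite article is chosen by the initial *sound* of the following word, not its spelling.
The initialism *X.L.B.* is read letter by letter; the first letter, X, is pronounced /ɛks/, which begins with a vowel sound.
So the article is *an*: He submitted an X.L.B. certificate before the deadline.

an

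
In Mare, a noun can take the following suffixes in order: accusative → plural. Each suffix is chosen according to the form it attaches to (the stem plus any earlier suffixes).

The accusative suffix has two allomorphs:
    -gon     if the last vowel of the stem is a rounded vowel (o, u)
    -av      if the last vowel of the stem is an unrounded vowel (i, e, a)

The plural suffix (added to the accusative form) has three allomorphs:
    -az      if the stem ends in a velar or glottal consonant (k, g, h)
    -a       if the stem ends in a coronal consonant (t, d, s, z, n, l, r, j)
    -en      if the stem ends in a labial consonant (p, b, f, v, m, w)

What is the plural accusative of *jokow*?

*jokow* — last vowel /o/ (a rounded vowel) → -gon → *jokowgon*.
The accusative form *jokowgon* — final consonant /n/ (coronal) → -a → *jokowgona*.

jokowgona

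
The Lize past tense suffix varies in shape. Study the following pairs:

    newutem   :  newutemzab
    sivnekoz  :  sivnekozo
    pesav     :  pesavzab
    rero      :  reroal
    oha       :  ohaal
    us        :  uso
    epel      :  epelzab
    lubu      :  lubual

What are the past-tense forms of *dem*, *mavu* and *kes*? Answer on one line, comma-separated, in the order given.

demzab, mavual, keso

The alternation tracks the final sound of the stem — -o when the stem ends in a sibilant (*sivnekoz*, *us*); -zab when the stem ends in a non-sibilant consonant (*newutem*, *pesav*, *epel*); -al when the stem ends in a vowel (*rero*, *oha*, *lubu*).
The final sound of *dem* is /m/, which is a non-sibilant consonant, so the suffix is -zab, giving *demzab*.
The final sound of *mavu* is /u/, which is a vowel, so the suffix is -al, giving *mavual*.
*kes*: final sound = /s/, a sibilant → -o → *keso*.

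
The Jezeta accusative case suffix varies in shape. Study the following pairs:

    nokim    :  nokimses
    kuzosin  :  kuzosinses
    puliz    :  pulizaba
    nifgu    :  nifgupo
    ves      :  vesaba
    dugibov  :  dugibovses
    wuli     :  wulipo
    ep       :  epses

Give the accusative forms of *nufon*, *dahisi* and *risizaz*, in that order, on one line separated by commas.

nufonses, dahisipo, risizazaba

The alternation tracks the final sound of the stem — -aba when the stem ends in a sibilant (*puliz*, *ves*); -ses when the stem ends in a non-sibilant consonant (*nokim*, *kuzosin*, *dugibov*, *ep*); -po when the stem ends in a vowel (*nifgu*, *wuli*).
Since the final sound of *nufon* is /n/ (a non-sibilant consonant), it takes -ses, giving *nufonses*.
*dahisi*: final sound = /i/, a vowel → -po → *dahisipo*.
The final sound of *risizaz* is /z/, which is a sibilant, so the suffix is -aba, giving *risizazaba*.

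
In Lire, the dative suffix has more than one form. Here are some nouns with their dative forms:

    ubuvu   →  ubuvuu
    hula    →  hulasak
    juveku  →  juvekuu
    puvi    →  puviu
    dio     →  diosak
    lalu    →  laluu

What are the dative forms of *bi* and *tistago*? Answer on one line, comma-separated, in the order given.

Looking at the last vowel of each stem: -u when the last vowel of the stem is a high vowel (*ubuvu*, *juveku*, *puvi*, *lalu*); -sak when the last vowel of the stem is a non-high vowel (*hula*, *dio*).
The last vowel of *bi* is /i/, which is a high vowel, so the suffix is -u, giving *biu*.
The last vowel of *tistago* is /o/, which is a non-high vowel, so the suffix is -sak, giving *tistagosak*.

biu, tistagosak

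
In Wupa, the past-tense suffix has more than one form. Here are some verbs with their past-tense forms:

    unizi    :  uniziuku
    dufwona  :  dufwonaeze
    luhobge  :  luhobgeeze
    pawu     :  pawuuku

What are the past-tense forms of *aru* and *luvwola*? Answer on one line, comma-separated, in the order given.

The suffix is conditioned by the last vowel: -uku when the last vowel of the stem is a high vowel (*unizi*, *pawu*); -eze when the last vowel of the stem is a non-high vowel (*dufwona*, *luhobge*).
*aru* — last vowel /u/ (a high vowel) → -uku → *aruuku*.
The last vowel of *luvwola* is /a/, which is a non-high vowel, so the suffix is -eze, giving *luvwolaeze*.

aruuku, luvwolaeze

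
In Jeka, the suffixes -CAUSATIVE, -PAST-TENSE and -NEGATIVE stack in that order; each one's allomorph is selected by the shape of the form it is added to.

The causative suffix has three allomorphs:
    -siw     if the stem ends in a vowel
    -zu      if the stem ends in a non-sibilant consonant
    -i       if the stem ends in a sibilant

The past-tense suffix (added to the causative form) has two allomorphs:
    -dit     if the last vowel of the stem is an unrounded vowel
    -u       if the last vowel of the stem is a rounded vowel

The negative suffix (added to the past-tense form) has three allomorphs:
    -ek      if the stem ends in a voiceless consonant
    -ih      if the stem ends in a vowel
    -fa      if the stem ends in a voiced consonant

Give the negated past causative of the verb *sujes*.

sujesiditek

The final sound of *sujes* is /s/, which is a sibilant, so the causative suffix is -i, giving *sujesi*.
The last vowel of the causative form *sujesi* is /i/, which is an unrounded vowel, so the past-tense suffix is -dit, giving *sujesidit*.
The past-tense form *sujesidit*: final sound = /t/, a voiceless consonant → -ek → *sujesiditek*.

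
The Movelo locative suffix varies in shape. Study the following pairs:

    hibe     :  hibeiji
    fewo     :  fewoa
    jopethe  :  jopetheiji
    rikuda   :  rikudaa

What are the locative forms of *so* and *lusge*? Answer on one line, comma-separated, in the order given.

The pattern is front/back vowel harmony: -iji when the last vowel of the stem is a front vowel (*hibe*, *jopethe*); -a when the last vowel of the stem is a back vowel (*fewo*, *rikuda*).
Since the last vowel of *so* is /o/ (a back vowel), it takes -a, giving *soa*.
Since the last vowel of *lusge* is /e/ (a front vowel), it takes -iji, giving *lusgeiji*.

soa, lusgeiji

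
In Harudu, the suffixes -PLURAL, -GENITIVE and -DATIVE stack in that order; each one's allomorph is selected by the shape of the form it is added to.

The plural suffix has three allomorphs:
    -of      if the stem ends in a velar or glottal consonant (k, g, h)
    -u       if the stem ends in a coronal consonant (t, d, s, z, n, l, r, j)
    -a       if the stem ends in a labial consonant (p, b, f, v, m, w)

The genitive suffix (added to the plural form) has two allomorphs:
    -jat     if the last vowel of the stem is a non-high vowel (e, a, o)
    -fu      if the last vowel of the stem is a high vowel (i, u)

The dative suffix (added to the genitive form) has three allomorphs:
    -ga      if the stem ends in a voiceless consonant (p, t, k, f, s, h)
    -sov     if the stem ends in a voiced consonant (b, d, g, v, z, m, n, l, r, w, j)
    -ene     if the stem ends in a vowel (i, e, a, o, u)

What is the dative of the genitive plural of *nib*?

*nib* — final consonant /b/ (labial) → -a → *niba*.
The plural form *niba* — last vowel /a/ (a non-high vowel) → -jat → *nibajat*.
The final sound of the genitive form *nibajat* is /t/, which is a voiceless consonant, so the dative suffix is -ga, giving *nibajatga*.

nibajatga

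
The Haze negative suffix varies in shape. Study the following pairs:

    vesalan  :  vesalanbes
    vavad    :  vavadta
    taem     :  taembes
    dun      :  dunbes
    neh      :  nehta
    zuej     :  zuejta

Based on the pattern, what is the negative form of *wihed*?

wihedta

The suffix is conditioned by the final consonant: -bes when the stem ends in a nasal (*vesalan*, *taem*, *dun*); -ta when the stem ends in a non-nasal consonant (*vavad*, *neh*, *zuej*).
The final consonant of *wihed* is /d/, which is non-nasal, so the suffix is -ta, giving *wihedta*.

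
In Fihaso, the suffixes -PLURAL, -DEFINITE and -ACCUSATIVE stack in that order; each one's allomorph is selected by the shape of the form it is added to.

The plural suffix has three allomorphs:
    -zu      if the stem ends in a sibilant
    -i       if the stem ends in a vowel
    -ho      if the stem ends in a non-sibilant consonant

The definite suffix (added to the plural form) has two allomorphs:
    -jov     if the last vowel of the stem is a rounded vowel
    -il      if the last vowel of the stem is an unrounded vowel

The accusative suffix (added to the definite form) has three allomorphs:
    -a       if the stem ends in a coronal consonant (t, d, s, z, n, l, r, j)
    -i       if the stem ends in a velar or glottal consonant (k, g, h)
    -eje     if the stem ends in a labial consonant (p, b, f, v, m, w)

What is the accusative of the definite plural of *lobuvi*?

*lobuvi* — final sound /i/ (a vowel) → -i → *lobuvii*.
Since the last vowel of the plural form *lobuvii* is /i/ (an unrounded vowel), it takes -il, giving *lobuviiil*.
The definite form *lobuviiil*: final consonant = /l/, coronal → -a → *lobuviiila*.

lobuviiila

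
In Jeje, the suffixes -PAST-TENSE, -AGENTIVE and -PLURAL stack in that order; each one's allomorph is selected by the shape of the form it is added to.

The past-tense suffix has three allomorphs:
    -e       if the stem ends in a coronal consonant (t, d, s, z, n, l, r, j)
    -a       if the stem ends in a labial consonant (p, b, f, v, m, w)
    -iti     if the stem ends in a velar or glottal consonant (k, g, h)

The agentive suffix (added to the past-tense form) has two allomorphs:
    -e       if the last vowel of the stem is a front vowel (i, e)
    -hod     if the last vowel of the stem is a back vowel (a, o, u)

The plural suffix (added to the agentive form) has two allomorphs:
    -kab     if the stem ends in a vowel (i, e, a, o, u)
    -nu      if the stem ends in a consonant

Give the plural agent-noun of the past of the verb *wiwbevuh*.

wiwbevuhitiekab

*wiwbevuh* — final consonant /h/ (velar/glottal) → -iti → *wiwbevuhiti*.
Since the last vowel of the past-tense form *wiwbevuhiti* is /i/ (a front vowel), it takes -e, giving *wiwbevuhitie*.
The final sound of the agentive form *wiwbevuhitie* is /e/, which is a vowel, so the plural suffix is -kab, giving *wiwbevuhitiekab*.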